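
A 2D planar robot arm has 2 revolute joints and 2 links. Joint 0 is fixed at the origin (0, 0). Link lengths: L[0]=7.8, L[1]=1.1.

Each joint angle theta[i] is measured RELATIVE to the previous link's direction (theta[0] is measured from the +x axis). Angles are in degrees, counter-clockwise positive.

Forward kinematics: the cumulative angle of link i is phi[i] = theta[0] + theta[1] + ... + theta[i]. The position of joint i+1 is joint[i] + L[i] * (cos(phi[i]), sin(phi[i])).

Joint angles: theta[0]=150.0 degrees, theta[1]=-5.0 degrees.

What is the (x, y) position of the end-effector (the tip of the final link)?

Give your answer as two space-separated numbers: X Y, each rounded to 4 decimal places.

joint[0] = (0.0000, 0.0000)  (base)
link 0: phi[0] = 150 = 150 deg
  cos(150 deg) = -0.8660, sin(150 deg) = 0.5000
  joint[1] = (0.0000, 0.0000) + 7.8 * (-0.8660, 0.5000) = (0.0000 + -6.7550, 0.0000 + 3.9000) = (-6.7550, 3.9000)
link 1: phi[1] = 150 + -5 = 145 deg
  cos(145 deg) = -0.8192, sin(145 deg) = 0.5736
  joint[2] = (-6.7550, 3.9000) + 1.1 * (-0.8192, 0.5736) = (-6.7550 + -0.9011, 3.9000 + 0.6309) = (-7.6561, 4.5309)
End effector: (-7.6561, 4.5309)

Answer: -7.6561 4.5309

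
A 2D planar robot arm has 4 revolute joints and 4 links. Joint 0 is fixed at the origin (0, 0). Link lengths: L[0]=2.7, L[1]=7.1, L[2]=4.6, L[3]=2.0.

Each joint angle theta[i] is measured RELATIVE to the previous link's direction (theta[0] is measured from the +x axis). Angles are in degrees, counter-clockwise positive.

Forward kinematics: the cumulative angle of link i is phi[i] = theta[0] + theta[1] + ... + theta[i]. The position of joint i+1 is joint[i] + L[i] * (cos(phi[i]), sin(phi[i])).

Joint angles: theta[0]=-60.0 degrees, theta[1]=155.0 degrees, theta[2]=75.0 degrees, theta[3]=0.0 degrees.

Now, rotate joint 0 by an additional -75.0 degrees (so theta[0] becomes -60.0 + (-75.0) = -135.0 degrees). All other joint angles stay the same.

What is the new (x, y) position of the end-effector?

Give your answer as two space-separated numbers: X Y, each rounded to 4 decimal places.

joint[0] = (0.0000, 0.0000)  (base)
link 0: phi[0] = -135 = -135 deg
  cos(-135 deg) = -0.7071, sin(-135 deg) = -0.7071
  joint[1] = (0.0000, 0.0000) + 2.7 * (-0.7071, -0.7071) = (0.0000 + -1.9092, 0.0000 + -1.9092) = (-1.9092, -1.9092)
link 1: phi[1] = -135 + 155 = 20 deg
  cos(20 deg) = 0.9397, sin(20 deg) = 0.3420
  joint[2] = (-1.9092, -1.9092) + 7.1 * (0.9397, 0.3420) = (-1.9092 + 6.6718, -1.9092 + 2.4283) = (4.7626, 0.5192)
link 2: phi[2] = -135 + 155 + 75 = 95 deg
  cos(95 deg) = -0.0872, sin(95 deg) = 0.9962
  joint[3] = (4.7626, 0.5192) + 4.6 * (-0.0872, 0.9962) = (4.7626 + -0.4009, 0.5192 + 4.5825) = (4.3617, 5.1017)
link 3: phi[3] = -135 + 155 + 75 + 0 = 95 deg
  cos(95 deg) = -0.0872, sin(95 deg) = 0.9962
  joint[4] = (4.3617, 5.1017) + 2 * (-0.0872, 0.9962) = (4.3617 + -0.1743, 5.1017 + 1.9924) = (4.1874, 7.0940)
End effector: (4.1874, 7.0940)

Answer: 4.1874 7.0940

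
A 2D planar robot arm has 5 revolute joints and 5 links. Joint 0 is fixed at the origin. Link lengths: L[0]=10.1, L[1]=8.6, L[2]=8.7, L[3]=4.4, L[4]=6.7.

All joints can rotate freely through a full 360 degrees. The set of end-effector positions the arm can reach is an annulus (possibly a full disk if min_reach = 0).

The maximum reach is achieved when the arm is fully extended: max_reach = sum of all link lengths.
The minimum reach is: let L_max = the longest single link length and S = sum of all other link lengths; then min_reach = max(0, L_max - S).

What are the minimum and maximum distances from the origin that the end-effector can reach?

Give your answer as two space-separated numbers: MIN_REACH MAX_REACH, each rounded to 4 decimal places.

Link lengths: [10.1, 8.6, 8.7, 4.4, 6.7]
max_reach = 10.1 + 8.6 + 8.7 + 4.4 + 6.7 = 38.5
L_max = max([10.1, 8.6, 8.7, 4.4, 6.7]) = 10.1
S (sum of others) = 38.5 - 10.1 = 28.4
min_reach = max(0, 10.1 - 28.4) = max(0, -18.3) = 0

Answer: 0.0000 38.5000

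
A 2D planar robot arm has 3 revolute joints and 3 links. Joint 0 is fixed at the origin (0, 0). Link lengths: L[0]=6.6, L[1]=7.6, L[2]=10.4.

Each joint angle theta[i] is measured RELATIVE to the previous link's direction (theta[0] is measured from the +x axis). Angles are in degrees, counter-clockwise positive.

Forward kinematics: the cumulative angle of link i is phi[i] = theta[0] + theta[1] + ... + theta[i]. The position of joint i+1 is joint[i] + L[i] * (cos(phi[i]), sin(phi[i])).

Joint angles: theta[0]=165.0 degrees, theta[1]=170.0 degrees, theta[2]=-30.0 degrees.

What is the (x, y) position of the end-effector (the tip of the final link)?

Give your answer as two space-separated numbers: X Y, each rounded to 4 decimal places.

joint[0] = (0.0000, 0.0000)  (base)
link 0: phi[0] = 165 = 165 deg
  cos(165 deg) = -0.9659, sin(165 deg) = 0.2588
  joint[1] = (0.0000, 0.0000) + 6.6 * (-0.9659, 0.2588) = (0.0000 + -6.3751, 0.0000 + 1.7082) = (-6.3751, 1.7082)
link 1: phi[1] = 165 + 170 = 335 deg
  cos(335 deg) = 0.9063, sin(335 deg) = -0.4226
  joint[2] = (-6.3751, 1.7082) + 7.6 * (0.9063, -0.4226) = (-6.3751 + 6.8879, 1.7082 + -3.2119) = (0.5128, -1.5037)
link 2: phi[2] = 165 + 170 + -30 = 305 deg
  cos(305 deg) = 0.5736, sin(305 deg) = -0.8192
  joint[3] = (0.5128, -1.5037) + 10.4 * (0.5736, -0.8192) = (0.5128 + 5.9652, -1.5037 + -8.5192) = (6.4780, -10.0229)
End effector: (6.4780, -10.0229)

Answer: 6.4780 -10.0229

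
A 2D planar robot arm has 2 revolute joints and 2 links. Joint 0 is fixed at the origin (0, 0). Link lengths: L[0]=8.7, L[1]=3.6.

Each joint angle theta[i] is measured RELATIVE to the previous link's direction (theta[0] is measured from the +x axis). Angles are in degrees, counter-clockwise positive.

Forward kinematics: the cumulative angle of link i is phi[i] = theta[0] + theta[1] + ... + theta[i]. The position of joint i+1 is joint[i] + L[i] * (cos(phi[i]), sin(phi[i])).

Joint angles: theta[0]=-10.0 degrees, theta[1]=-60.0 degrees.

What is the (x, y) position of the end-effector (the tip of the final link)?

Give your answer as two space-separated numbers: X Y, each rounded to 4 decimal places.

joint[0] = (0.0000, 0.0000)  (base)
link 0: phi[0] = -10 = -10 deg
  cos(-10 deg) = 0.9848, sin(-10 deg) = -0.1736
  joint[1] = (0.0000, 0.0000) + 8.7 * (0.9848, -0.1736) = (0.0000 + 8.5678, 0.0000 + -1.5107) = (8.5678, -1.5107)
link 1: phi[1] = -10 + -60 = -70 deg
  cos(-70 deg) = 0.3420, sin(-70 deg) = -0.9397
  joint[2] = (8.5678, -1.5107) + 3.6 * (0.3420, -0.9397) = (8.5678 + 1.2313, -1.5107 + -3.3829) = (9.7991, -4.8936)
End effector: (9.7991, -4.8936)

Answer: 9.7991 -4.8936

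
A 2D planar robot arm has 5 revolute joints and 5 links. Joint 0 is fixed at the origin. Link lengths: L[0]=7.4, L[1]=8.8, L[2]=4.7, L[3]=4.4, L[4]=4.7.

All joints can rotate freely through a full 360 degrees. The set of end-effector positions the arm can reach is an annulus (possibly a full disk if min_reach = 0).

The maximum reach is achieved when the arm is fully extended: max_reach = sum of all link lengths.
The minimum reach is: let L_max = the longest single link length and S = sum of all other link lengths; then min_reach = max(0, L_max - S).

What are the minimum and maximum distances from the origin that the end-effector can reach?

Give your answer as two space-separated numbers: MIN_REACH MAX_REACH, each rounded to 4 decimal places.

Link lengths: [7.4, 8.8, 4.7, 4.4, 4.7]
max_reach = 7.4 + 8.8 + 4.7 + 4.4 + 4.7 = 30
L_max = max([7.4, 8.8, 4.7, 4.4, 4.7]) = 8.8
S (sum of others) = 30 - 8.8 = 21.2
min_reach = max(0, 8.8 - 21.2) = max(0, -12.4) = 0

Answer: 0.0000 30.0000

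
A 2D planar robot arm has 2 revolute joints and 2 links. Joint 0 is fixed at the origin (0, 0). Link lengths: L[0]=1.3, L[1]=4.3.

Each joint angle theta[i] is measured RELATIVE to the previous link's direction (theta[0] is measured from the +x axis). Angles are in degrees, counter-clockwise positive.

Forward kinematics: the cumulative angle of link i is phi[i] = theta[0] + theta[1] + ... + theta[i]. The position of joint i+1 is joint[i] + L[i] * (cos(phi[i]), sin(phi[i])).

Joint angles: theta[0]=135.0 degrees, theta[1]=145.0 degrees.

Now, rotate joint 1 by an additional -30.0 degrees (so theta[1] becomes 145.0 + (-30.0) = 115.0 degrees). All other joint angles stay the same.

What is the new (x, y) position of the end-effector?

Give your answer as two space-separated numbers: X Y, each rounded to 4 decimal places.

joint[0] = (0.0000, 0.0000)  (base)
link 0: phi[0] = 135 = 135 deg
  cos(135 deg) = -0.7071, sin(135 deg) = 0.7071
  joint[1] = (0.0000, 0.0000) + 1.3 * (-0.7071, 0.7071) = (0.0000 + -0.9192, 0.0000 + 0.9192) = (-0.9192, 0.9192)
link 1: phi[1] = 135 + 115 = 250 deg
  cos(250 deg) = -0.3420, sin(250 deg) = -0.9397
  joint[2] = (-0.9192, 0.9192) + 4.3 * (-0.3420, -0.9397) = (-0.9192 + -1.4707, 0.9192 + -4.0407) = (-2.3899, -3.1214)
End effector: (-2.3899, -3.1214)

Answer: -2.3899 -3.1214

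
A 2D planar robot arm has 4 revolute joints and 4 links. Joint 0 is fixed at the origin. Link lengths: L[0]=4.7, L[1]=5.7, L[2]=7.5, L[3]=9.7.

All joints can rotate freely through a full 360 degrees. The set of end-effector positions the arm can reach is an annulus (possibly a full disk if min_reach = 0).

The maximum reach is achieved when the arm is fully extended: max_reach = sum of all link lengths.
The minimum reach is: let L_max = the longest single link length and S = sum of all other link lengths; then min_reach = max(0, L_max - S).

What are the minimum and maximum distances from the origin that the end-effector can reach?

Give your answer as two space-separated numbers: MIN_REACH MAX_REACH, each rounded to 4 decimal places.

Link lengths: [4.7, 5.7, 7.5, 9.7]
max_reach = 4.7 + 5.7 + 7.5 + 9.7 = 27.6
L_max = max([4.7, 5.7, 7.5, 9.7]) = 9.7
S (sum of others) = 27.6 - 9.7 = 17.9
min_reach = max(0, 9.7 - 17.9) = max(0, -8.2) = 0

Answer: 0.0000 27.6000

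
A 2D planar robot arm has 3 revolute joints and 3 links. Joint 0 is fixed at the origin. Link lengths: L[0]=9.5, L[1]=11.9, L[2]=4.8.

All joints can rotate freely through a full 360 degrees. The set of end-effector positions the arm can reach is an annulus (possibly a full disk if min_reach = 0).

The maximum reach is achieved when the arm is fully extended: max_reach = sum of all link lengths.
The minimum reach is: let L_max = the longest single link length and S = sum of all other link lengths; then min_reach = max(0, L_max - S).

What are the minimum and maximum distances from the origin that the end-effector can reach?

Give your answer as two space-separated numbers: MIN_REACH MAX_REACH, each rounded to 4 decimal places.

Link lengths: [9.5, 11.9, 4.8]
max_reach = 9.5 + 11.9 + 4.8 = 26.2
L_max = max([9.5, 11.9, 4.8]) = 11.9
S (sum of others) = 26.2 - 11.9 = 14.3
min_reach = max(0, 11.9 - 14.3) = max(0, -2.4) = 0

Answer: 0.0000 26.2000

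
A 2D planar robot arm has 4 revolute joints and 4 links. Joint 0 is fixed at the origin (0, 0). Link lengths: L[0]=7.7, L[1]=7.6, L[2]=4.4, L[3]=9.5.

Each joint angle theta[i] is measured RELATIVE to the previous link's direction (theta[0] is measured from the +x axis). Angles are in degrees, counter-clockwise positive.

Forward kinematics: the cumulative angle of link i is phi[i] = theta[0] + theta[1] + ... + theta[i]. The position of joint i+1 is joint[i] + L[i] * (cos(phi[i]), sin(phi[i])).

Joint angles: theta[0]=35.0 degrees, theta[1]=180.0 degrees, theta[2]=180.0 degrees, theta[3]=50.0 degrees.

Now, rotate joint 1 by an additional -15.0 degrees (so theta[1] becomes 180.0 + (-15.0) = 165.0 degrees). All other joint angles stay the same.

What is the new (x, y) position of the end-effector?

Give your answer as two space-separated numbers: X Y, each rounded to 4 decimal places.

joint[0] = (0.0000, 0.0000)  (base)
link 0: phi[0] = 35 = 35 deg
  cos(35 deg) = 0.8192, sin(35 deg) = 0.5736
  joint[1] = (0.0000, 0.0000) + 7.7 * (0.8192, 0.5736) = (0.0000 + 6.3075, 0.0000 + 4.4165) = (6.3075, 4.4165)
link 1: phi[1] = 35 + 165 = 200 deg
  cos(200 deg) = -0.9397, sin(200 deg) = -0.3420
  joint[2] = (6.3075, 4.4165) + 7.6 * (-0.9397, -0.3420) = (6.3075 + -7.1417, 4.4165 + -2.5994) = (-0.8342, 1.8172)
link 2: phi[2] = 35 + 165 + 180 = 380 deg
  cos(380 deg) = 0.9397, sin(380 deg) = 0.3420
  joint[3] = (-0.8342, 1.8172) + 4.4 * (0.9397, 0.3420) = (-0.8342 + 4.1346, 1.8172 + 1.5049) = (3.3005, 3.3221)
link 3: phi[3] = 35 + 165 + 180 + 50 = 430 deg
  cos(430 deg) = 0.3420, sin(430 deg) = 0.9397
  joint[4] = (3.3005, 3.3221) + 9.5 * (0.3420, 0.9397) = (3.3005 + 3.2492, 3.3221 + 8.9271) = (6.5496, 12.2492)
End effector: (6.5496, 12.2492)

Answer: 6.5496 12.2492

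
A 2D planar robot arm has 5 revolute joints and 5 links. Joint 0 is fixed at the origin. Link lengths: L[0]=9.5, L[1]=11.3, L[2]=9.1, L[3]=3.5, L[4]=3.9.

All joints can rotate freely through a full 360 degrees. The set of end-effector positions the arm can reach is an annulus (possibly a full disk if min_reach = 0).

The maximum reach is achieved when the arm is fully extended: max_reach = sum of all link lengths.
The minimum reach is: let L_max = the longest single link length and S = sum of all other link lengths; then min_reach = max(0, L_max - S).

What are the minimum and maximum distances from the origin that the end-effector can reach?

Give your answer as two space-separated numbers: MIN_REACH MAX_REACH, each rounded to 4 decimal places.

Answer: 0.0000 37.3000

Derivation:
Link lengths: [9.5, 11.3, 9.1, 3.5, 3.9]
max_reach = 9.5 + 11.3 + 9.1 + 3.5 + 3.9 = 37.3
L_max = max([9.5, 11.3, 9.1, 3.5, 3.9]) = 11.3
S (sum of others) = 37.3 - 11.3 = 26
min_reach = max(0, 11.3 - 26) = max(0, -14.7) = 0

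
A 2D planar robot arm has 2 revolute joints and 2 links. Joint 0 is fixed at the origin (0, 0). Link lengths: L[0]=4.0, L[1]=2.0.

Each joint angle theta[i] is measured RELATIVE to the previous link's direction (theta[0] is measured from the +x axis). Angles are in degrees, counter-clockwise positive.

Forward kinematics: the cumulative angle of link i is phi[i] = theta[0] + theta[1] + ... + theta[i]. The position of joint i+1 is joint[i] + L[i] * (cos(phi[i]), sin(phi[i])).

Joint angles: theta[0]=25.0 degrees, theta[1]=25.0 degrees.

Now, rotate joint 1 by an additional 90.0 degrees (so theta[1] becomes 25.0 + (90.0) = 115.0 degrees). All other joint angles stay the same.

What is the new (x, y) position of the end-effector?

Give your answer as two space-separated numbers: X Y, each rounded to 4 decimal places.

Answer: 2.0931 2.9760

Derivation:
joint[0] = (0.0000, 0.0000)  (base)
link 0: phi[0] = 25 = 25 deg
  cos(25 deg) = 0.9063, sin(25 deg) = 0.4226
  joint[1] = (0.0000, 0.0000) + 4 * (0.9063, 0.4226) = (0.0000 + 3.6252, 0.0000 + 1.6905) = (3.6252, 1.6905)
link 1: phi[1] = 25 + 115 = 140 deg
  cos(140 deg) = -0.7660, sin(140 deg) = 0.6428
  joint[2] = (3.6252, 1.6905) + 2 * (-0.7660, 0.6428) = (3.6252 + -1.5321, 1.6905 + 1.2856) = (2.0931, 2.9760)
End effector: (2.0931, 2.9760)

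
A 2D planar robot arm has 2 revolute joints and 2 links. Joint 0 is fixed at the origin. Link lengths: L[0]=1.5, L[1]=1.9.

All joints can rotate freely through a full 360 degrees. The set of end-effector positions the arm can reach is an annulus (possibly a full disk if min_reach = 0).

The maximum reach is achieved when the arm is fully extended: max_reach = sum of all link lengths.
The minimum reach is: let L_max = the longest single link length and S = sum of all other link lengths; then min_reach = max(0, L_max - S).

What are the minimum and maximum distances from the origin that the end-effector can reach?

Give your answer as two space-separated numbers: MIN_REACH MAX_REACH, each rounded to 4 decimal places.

Link lengths: [1.5, 1.9]
max_reach = 1.5 + 1.9 = 3.4
L_max = max([1.5, 1.9]) = 1.9
S (sum of others) = 3.4 - 1.9 = 1.5
min_reach = max(0, 1.9 - 1.5) = max(0, 0.4) = 0.4

Answer: 0.4000 3.4000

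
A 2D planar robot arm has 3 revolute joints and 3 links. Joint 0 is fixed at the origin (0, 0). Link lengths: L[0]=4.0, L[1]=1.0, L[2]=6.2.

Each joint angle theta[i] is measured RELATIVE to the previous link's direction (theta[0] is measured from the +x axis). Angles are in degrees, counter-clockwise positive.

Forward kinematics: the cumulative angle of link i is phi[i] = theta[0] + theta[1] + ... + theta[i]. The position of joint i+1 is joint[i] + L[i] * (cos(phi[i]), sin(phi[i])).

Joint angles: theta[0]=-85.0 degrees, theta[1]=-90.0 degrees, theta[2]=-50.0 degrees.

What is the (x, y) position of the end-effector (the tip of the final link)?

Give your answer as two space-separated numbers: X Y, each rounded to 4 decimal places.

joint[0] = (0.0000, 0.0000)  (base)
link 0: phi[0] = -85 = -85 deg
  cos(-85 deg) = 0.0872, sin(-85 deg) = -0.9962
  joint[1] = (0.0000, 0.0000) + 4 * (0.0872, -0.9962) = (0.0000 + 0.3486, 0.0000 + -3.9848) = (0.3486, -3.9848)
link 1: phi[1] = -85 + -90 = -175 deg
  cos(-175 deg) = -0.9962, sin(-175 deg) = -0.0872
  joint[2] = (0.3486, -3.9848) + 1 * (-0.9962, -0.0872) = (0.3486 + -0.9962, -3.9848 + -0.0872) = (-0.6476, -4.0719)
link 2: phi[2] = -85 + -90 + -50 = -225 deg
  cos(-225 deg) = -0.7071, sin(-225 deg) = 0.7071
  joint[3] = (-0.6476, -4.0719) + 6.2 * (-0.7071, 0.7071) = (-0.6476 + -4.3841, -4.0719 + 4.3841) = (-5.0316, 0.3121)
End effector: (-5.0316, 0.3121)

Answer: -5.0316 0.3121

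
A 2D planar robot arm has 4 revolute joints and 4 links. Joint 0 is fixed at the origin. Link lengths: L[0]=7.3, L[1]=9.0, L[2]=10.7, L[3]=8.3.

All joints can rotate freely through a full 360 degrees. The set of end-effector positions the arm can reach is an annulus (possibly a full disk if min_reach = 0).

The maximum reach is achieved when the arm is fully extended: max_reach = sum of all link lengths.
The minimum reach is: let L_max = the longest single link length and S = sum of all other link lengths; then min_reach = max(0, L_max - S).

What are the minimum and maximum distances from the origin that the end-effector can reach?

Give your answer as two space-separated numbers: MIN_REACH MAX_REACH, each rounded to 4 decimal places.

Answer: 0.0000 35.3000

Derivation:
Link lengths: [7.3, 9.0, 10.7, 8.3]
max_reach = 7.3 + 9 + 10.7 + 8.3 = 35.3
L_max = max([7.3, 9.0, 10.7, 8.3]) = 10.7
S (sum of others) = 35.3 - 10.7 = 24.6
min_reach = max(0, 10.7 - 24.6) = max(0, -13.9) = 0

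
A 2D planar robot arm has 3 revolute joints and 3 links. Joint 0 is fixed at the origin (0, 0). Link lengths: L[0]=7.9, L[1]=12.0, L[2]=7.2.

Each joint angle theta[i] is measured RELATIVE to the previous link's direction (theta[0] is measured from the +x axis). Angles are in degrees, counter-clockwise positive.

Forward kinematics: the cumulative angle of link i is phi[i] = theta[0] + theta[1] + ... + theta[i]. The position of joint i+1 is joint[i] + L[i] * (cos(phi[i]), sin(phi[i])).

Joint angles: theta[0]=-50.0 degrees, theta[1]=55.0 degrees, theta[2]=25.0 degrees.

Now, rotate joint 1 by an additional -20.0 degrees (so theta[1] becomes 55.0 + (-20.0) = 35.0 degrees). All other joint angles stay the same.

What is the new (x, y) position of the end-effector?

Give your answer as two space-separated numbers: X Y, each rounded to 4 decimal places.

Answer: 23.7597 -7.9073

Derivation:
joint[0] = (0.0000, 0.0000)  (base)
link 0: phi[0] = -50 = -50 deg
  cos(-50 deg) = 0.6428, sin(-50 deg) = -0.7660
  joint[1] = (0.0000, 0.0000) + 7.9 * (0.6428, -0.7660) = (0.0000 + 5.0780, 0.0000 + -6.0518) = (5.0780, -6.0518)
link 1: phi[1] = -50 + 35 = -15 deg
  cos(-15 deg) = 0.9659, sin(-15 deg) = -0.2588
  joint[2] = (5.0780, -6.0518) + 12 * (0.9659, -0.2588) = (5.0780 + 11.5911, -6.0518 + -3.1058) = (16.6691, -9.1576)
link 2: phi[2] = -50 + 35 + 25 = 10 deg
  cos(10 deg) = 0.9848, sin(10 deg) = 0.1736
  joint[3] = (16.6691, -9.1576) + 7.2 * (0.9848, 0.1736) = (16.6691 + 7.0906, -9.1576 + 1.2503) = (23.7597, -7.9073)
End effector: (23.7597, -7.9073)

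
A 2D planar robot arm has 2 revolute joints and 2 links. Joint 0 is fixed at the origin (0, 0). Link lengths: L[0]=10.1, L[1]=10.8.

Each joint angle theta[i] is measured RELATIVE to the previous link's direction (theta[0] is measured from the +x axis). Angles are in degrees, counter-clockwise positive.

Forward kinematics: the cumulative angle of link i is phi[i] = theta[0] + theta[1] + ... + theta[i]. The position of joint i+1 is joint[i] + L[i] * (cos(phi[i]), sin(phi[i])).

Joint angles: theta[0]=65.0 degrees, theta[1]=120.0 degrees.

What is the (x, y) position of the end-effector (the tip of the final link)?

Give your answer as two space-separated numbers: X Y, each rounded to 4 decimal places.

Answer: -6.4905 8.2124

Derivation:
joint[0] = (0.0000, 0.0000)  (base)
link 0: phi[0] = 65 = 65 deg
  cos(65 deg) = 0.4226, sin(65 deg) = 0.9063
  joint[1] = (0.0000, 0.0000) + 10.1 * (0.4226, 0.9063) = (0.0000 + 4.2684, 0.0000 + 9.1537) = (4.2684, 9.1537)
link 1: phi[1] = 65 + 120 = 185 deg
  cos(185 deg) = -0.9962, sin(185 deg) = -0.0872
  joint[2] = (4.2684, 9.1537) + 10.8 * (-0.9962, -0.0872) = (4.2684 + -10.7589, 9.1537 + -0.9413) = (-6.4905, 8.2124)
End effector: (-6.4905, 8.2124)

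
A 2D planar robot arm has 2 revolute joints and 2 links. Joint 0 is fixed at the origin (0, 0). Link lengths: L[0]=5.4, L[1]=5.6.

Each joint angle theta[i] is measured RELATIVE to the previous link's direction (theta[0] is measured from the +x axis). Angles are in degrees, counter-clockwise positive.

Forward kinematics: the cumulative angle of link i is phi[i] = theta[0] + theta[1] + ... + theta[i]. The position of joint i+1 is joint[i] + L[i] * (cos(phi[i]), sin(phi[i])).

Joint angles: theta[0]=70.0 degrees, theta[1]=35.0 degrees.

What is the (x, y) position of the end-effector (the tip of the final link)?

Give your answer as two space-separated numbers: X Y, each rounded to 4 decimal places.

joint[0] = (0.0000, 0.0000)  (base)
link 0: phi[0] = 70 = 70 deg
  cos(70 deg) = 0.3420, sin(70 deg) = 0.9397
  joint[1] = (0.0000, 0.0000) + 5.4 * (0.3420, 0.9397) = (0.0000 + 1.8469, 0.0000 + 5.0743) = (1.8469, 5.0743)
link 1: phi[1] = 70 + 35 = 105 deg
  cos(105 deg) = -0.2588, sin(105 deg) = 0.9659
  joint[2] = (1.8469, 5.0743) + 5.6 * (-0.2588, 0.9659) = (1.8469 + -1.4494, 5.0743 + 5.4092) = (0.3975, 10.4835)
End effector: (0.3975, 10.4835)

Answer: 0.3975 10.4835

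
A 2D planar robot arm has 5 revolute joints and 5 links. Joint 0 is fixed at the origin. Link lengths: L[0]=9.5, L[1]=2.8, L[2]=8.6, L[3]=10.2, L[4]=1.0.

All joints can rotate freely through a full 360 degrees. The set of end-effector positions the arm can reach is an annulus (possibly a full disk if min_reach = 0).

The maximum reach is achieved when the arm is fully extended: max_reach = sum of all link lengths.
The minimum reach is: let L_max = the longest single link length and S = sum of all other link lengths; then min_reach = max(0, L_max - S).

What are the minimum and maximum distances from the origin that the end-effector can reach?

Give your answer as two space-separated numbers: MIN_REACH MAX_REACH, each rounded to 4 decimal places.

Link lengths: [9.5, 2.8, 8.6, 10.2, 1.0]
max_reach = 9.5 + 2.8 + 8.6 + 10.2 + 1 = 32.1
L_max = max([9.5, 2.8, 8.6, 10.2, 1.0]) = 10.2
S (sum of others) = 32.1 - 10.2 = 21.9
min_reach = max(0, 10.2 - 21.9) = max(0, -11.7) = 0

Answer: 0.0000 32.1000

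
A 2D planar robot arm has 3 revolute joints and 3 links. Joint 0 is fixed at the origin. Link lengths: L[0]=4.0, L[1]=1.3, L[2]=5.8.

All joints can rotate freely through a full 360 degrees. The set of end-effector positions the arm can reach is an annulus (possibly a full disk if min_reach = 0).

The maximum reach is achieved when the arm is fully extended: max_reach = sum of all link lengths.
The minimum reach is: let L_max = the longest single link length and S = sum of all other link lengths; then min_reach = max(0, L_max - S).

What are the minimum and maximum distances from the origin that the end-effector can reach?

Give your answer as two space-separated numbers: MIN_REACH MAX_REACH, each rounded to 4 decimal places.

Answer: 0.5000 11.1000

Derivation:
Link lengths: [4.0, 1.3, 5.8]
max_reach = 4 + 1.3 + 5.8 = 11.1
L_max = max([4.0, 1.3, 5.8]) = 5.8
S (sum of others) = 11.1 - 5.8 = 5.3
min_reach = max(0, 5.8 - 5.3) = max(0, 0.5) = 0.5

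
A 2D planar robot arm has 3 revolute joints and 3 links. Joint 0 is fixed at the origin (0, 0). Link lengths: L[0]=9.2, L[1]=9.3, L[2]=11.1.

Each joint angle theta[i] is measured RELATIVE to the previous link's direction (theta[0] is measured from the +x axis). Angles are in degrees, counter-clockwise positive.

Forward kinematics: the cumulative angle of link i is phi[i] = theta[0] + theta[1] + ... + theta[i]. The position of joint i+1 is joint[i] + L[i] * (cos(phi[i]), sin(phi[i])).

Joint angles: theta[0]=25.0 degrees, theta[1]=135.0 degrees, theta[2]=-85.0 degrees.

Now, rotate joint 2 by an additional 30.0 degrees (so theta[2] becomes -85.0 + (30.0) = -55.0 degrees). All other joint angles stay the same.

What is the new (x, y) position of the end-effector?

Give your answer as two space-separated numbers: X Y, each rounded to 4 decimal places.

Answer: -3.2740 17.7907

Derivation:
joint[0] = (0.0000, 0.0000)  (base)
link 0: phi[0] = 25 = 25 deg
  cos(25 deg) = 0.9063, sin(25 deg) = 0.4226
  joint[1] = (0.0000, 0.0000) + 9.2 * (0.9063, 0.4226) = (0.0000 + 8.3380, 0.0000 + 3.8881) = (8.3380, 3.8881)
link 1: phi[1] = 25 + 135 = 160 deg
  cos(160 deg) = -0.9397, sin(160 deg) = 0.3420
  joint[2] = (8.3380, 3.8881) + 9.3 * (-0.9397, 0.3420) = (8.3380 + -8.7391, 3.8881 + 3.1808) = (-0.4011, 7.0689)
link 2: phi[2] = 25 + 135 + -55 = 105 deg
  cos(105 deg) = -0.2588, sin(105 deg) = 0.9659
  joint[3] = (-0.4011, 7.0689) + 11.1 * (-0.2588, 0.9659) = (-0.4011 + -2.8729, 7.0689 + 10.7218) = (-3.2740, 17.7907)
End effector: (-3.2740, 17.7907)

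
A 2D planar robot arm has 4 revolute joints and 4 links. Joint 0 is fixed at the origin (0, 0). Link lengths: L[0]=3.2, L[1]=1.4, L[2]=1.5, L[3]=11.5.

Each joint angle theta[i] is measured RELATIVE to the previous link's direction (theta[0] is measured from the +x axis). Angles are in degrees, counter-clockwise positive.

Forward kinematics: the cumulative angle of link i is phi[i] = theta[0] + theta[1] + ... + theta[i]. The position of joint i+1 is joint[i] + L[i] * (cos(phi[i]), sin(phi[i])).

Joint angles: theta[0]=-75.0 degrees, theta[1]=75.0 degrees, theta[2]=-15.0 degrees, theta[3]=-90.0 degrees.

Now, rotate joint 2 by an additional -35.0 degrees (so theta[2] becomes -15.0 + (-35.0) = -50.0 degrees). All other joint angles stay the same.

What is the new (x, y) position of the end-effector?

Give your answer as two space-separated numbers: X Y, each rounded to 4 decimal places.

joint[0] = (0.0000, 0.0000)  (base)
link 0: phi[0] = -75 = -75 deg
  cos(-75 deg) = 0.2588, sin(-75 deg) = -0.9659
  joint[1] = (0.0000, 0.0000) + 3.2 * (0.2588, -0.9659) = (0.0000 + 0.8282, 0.0000 + -3.0910) = (0.8282, -3.0910)
link 1: phi[1] = -75 + 75 = 0 deg
  cos(0 deg) = 1.0000, sin(0 deg) = 0.0000
  joint[2] = (0.8282, -3.0910) + 1.4 * (1.0000, 0.0000) = (0.8282 + 1.4000, -3.0910 + 0.0000) = (2.2282, -3.0910)
link 2: phi[2] = -75 + 75 + -50 = -50 deg
  cos(-50 deg) = 0.6428, sin(-50 deg) = -0.7660
  joint[3] = (2.2282, -3.0910) + 1.5 * (0.6428, -0.7660) = (2.2282 + 0.9642, -3.0910 + -1.1491) = (3.1924, -4.2400)
link 3: phi[3] = -75 + 75 + -50 + -90 = -140 deg
  cos(-140 deg) = -0.7660, sin(-140 deg) = -0.6428
  joint[4] = (3.1924, -4.2400) + 11.5 * (-0.7660, -0.6428) = (3.1924 + -8.8095, -4.2400 + -7.3921) = (-5.6171, -11.6321)
End effector: (-5.6171, -11.6321)

Answer: -5.6171 -11.6321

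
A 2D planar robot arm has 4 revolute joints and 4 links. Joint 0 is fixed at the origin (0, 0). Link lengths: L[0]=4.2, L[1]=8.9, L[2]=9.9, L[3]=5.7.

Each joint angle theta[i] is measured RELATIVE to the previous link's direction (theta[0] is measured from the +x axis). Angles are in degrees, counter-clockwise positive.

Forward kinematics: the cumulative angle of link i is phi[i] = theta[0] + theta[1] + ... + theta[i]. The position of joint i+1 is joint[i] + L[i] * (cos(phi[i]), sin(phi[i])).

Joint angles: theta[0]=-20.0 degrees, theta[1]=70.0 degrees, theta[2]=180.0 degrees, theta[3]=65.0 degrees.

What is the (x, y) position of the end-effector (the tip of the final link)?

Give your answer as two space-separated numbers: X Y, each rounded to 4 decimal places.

Answer: 5.7128 -7.3685

Derivation:
joint[0] = (0.0000, 0.0000)  (base)
link 0: phi[0] = -20 = -20 deg
  cos(-20 deg) = 0.9397, sin(-20 deg) = -0.3420
  joint[1] = (0.0000, 0.0000) + 4.2 * (0.9397, -0.3420) = (0.0000 + 3.9467, 0.0000 + -1.4365) = (3.9467, -1.4365)
link 1: phi[1] = -20 + 70 = 50 deg
  cos(50 deg) = 0.6428, sin(50 deg) = 0.7660
  joint[2] = (3.9467, -1.4365) + 8.9 * (0.6428, 0.7660) = (3.9467 + 5.7208, -1.4365 + 6.8178) = (9.6675, 5.3813)
link 2: phi[2] = -20 + 70 + 180 = 230 deg
  cos(230 deg) = -0.6428, sin(230 deg) = -0.7660
  joint[3] = (9.6675, 5.3813) + 9.9 * (-0.6428, -0.7660) = (9.6675 + -6.3636, 5.3813 + -7.5838) = (3.3039, -2.2025)
link 3: phi[3] = -20 + 70 + 180 + 65 = 295 deg
  cos(295 deg) = 0.4226, sin(295 deg) = -0.9063
  joint[4] = (3.3039, -2.2025) + 5.7 * (0.4226, -0.9063) = (3.3039 + 2.4089, -2.2025 + -5.1660) = (5.7128, -7.3685)
End effector: (5.7128, -7.3685)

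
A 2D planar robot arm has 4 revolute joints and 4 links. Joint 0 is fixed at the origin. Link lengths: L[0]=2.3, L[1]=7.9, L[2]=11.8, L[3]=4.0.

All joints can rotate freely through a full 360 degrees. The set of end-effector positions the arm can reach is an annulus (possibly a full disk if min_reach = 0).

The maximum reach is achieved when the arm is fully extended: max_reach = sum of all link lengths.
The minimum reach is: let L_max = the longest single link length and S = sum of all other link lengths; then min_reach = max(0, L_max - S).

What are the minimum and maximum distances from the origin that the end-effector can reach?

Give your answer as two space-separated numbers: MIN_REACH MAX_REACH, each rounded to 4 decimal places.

Answer: 0.0000 26.0000

Derivation:
Link lengths: [2.3, 7.9, 11.8, 4.0]
max_reach = 2.3 + 7.9 + 11.8 + 4 = 26
L_max = max([2.3, 7.9, 11.8, 4.0]) = 11.8
S (sum of others) = 26 - 11.8 = 14.2
min_reach = max(0, 11.8 - 14.2) = max(0, -2.4) = 0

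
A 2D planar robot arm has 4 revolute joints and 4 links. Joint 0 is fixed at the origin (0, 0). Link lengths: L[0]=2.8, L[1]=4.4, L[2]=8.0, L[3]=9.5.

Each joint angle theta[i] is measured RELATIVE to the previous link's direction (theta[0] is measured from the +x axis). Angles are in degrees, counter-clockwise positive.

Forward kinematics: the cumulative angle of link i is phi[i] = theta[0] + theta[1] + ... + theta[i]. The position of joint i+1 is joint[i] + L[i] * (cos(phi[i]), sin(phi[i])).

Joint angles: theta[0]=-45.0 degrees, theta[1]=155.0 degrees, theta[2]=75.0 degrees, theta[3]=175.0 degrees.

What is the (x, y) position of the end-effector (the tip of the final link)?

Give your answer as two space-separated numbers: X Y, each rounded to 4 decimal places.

Answer: 2.0055 1.4575

Derivation:
joint[0] = (0.0000, 0.0000)  (base)
link 0: phi[0] = -45 = -45 deg
  cos(-45 deg) = 0.7071, sin(-45 deg) = -0.7071
  joint[1] = (0.0000, 0.0000) + 2.8 * (0.7071, -0.7071) = (0.0000 + 1.9799, 0.0000 + -1.9799) = (1.9799, -1.9799)
link 1: phi[1] = -45 + 155 = 110 deg
  cos(110 deg) = -0.3420, sin(110 deg) = 0.9397
  joint[2] = (1.9799, -1.9799) + 4.4 * (-0.3420, 0.9397) = (1.9799 + -1.5049, -1.9799 + 4.1346) = (0.4750, 2.1547)
link 2: phi[2] = -45 + 155 + 75 = 185 deg
  cos(185 deg) = -0.9962, sin(185 deg) = -0.0872
  joint[3] = (0.4750, 2.1547) + 8 * (-0.9962, -0.0872) = (0.4750 + -7.9696, 2.1547 + -0.6972) = (-7.4945, 1.4575)
link 3: phi[3] = -45 + 155 + 75 + 175 = 360 deg
  cos(360 deg) = 1.0000, sin(360 deg) = -0.0000
  joint[4] = (-7.4945, 1.4575) + 9.5 * (1.0000, -0.0000) = (-7.4945 + 9.5000, 1.4575 + -0.0000) = (2.0055, 1.4575)
End effector: (2.0055, 1.4575)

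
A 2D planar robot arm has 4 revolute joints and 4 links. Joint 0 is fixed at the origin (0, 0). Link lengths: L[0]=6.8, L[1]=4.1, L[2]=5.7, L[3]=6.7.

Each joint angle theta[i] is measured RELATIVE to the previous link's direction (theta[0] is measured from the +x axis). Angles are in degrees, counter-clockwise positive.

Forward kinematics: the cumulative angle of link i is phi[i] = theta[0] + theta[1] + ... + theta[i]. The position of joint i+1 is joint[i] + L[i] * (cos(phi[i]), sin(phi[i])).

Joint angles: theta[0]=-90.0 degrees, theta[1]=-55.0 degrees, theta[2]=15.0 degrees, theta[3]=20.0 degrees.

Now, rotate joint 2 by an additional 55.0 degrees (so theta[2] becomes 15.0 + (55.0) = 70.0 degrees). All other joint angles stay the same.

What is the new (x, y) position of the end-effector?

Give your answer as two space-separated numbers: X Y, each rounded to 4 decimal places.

joint[0] = (0.0000, 0.0000)  (base)
link 0: phi[0] = -90 = -90 deg
  cos(-90 deg) = 0.0000, sin(-90 deg) = -1.0000
  joint[1] = (0.0000, 0.0000) + 6.8 * (0.0000, -1.0000) = (0.0000 + 0.0000, 0.0000 + -6.8000) = (0.0000, -6.8000)
link 1: phi[1] = -90 + -55 = -145 deg
  cos(-145 deg) = -0.8192, sin(-145 deg) = -0.5736
  joint[2] = (0.0000, -6.8000) + 4.1 * (-0.8192, -0.5736) = (0.0000 + -3.3585, -6.8000 + -2.3517) = (-3.3585, -9.1517)
link 2: phi[2] = -90 + -55 + 70 = -75 deg
  cos(-75 deg) = 0.2588, sin(-75 deg) = -0.9659
  joint[3] = (-3.3585, -9.1517) + 5.7 * (0.2588, -0.9659) = (-3.3585 + 1.4753, -9.1517 + -5.5058) = (-1.8833, -14.6574)
link 3: phi[3] = -90 + -55 + 70 + 20 = -55 deg
  cos(-55 deg) = 0.5736, sin(-55 deg) = -0.8192
  joint[4] = (-1.8833, -14.6574) + 6.7 * (0.5736, -0.8192) = (-1.8833 + 3.8430, -14.6574 + -5.4883) = (1.9597, -20.1458)
End effector: (1.9597, -20.1458)

Answer: 1.9597 -20.1458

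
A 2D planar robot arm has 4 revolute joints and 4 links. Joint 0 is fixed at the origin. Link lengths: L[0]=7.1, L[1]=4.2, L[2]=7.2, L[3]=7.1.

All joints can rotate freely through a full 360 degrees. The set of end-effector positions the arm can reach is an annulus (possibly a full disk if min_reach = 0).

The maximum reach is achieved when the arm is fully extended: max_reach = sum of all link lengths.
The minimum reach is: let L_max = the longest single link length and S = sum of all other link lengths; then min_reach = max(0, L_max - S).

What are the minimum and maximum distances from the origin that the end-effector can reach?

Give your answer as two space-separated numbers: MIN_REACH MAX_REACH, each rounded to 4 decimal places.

Link lengths: [7.1, 4.2, 7.2, 7.1]
max_reach = 7.1 + 4.2 + 7.2 + 7.1 = 25.6
L_max = max([7.1, 4.2, 7.2, 7.1]) = 7.2
S (sum of others) = 25.6 - 7.2 = 18.4
min_reach = max(0, 7.2 - 18.4) = max(0, -11.2) = 0

Answer: 0.0000 25.6000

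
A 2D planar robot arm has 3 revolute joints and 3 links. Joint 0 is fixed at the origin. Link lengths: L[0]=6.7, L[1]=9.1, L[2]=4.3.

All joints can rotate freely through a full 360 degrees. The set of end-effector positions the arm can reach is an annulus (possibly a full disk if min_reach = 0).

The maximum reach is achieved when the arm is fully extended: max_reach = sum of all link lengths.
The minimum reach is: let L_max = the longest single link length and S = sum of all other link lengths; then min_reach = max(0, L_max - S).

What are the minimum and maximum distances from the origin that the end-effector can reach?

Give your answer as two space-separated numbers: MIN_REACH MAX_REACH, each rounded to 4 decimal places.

Answer: 0.0000 20.1000

Derivation:
Link lengths: [6.7, 9.1, 4.3]
max_reach = 6.7 + 9.1 + 4.3 = 20.1
L_max = max([6.7, 9.1, 4.3]) = 9.1
S (sum of others) = 20.1 - 9.1 = 11
min_reach = max(0, 9.1 - 11) = max(0, -1.9) = 0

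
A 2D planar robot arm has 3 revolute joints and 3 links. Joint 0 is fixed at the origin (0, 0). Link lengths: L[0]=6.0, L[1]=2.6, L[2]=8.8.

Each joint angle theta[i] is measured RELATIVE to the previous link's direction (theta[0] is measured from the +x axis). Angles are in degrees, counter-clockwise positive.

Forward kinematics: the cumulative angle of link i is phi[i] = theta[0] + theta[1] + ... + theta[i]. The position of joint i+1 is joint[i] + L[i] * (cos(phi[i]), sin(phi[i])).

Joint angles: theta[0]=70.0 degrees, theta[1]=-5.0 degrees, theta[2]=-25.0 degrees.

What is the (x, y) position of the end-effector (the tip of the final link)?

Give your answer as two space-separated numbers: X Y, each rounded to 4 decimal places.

joint[0] = (0.0000, 0.0000)  (base)
link 0: phi[0] = 70 = 70 deg
  cos(70 deg) = 0.3420, sin(70 deg) = 0.9397
  joint[1] = (0.0000, 0.0000) + 6 * (0.3420, 0.9397) = (0.0000 + 2.0521, 0.0000 + 5.6382) = (2.0521, 5.6382)
link 1: phi[1] = 70 + -5 = 65 deg
  cos(65 deg) = 0.4226, sin(65 deg) = 0.9063
  joint[2] = (2.0521, 5.6382) + 2.6 * (0.4226, 0.9063) = (2.0521 + 1.0988, 5.6382 + 2.3564) = (3.1509, 7.9946)
link 2: phi[2] = 70 + -5 + -25 = 40 deg
  cos(40 deg) = 0.7660, sin(40 deg) = 0.6428
  joint[3] = (3.1509, 7.9946) + 8.8 * (0.7660, 0.6428) = (3.1509 + 6.7412, 7.9946 + 5.6565) = (9.8921, 13.6511)
End effector: (9.8921, 13.6511)

Answer: 9.8921 13.6511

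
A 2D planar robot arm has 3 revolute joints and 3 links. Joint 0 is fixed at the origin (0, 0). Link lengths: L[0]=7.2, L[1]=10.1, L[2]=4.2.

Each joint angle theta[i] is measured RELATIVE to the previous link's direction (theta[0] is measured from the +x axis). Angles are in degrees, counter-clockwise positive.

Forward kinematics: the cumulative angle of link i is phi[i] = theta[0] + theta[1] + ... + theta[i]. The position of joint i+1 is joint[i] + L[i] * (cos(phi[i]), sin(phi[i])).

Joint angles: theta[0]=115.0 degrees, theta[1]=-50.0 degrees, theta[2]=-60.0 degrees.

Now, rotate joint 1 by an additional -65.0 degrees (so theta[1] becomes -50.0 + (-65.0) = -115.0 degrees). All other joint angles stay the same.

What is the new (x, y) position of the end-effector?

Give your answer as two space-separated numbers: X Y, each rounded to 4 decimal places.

Answer: 9.1571 2.8881

Derivation:
joint[0] = (0.0000, 0.0000)  (base)
link 0: phi[0] = 115 = 115 deg
  cos(115 deg) = -0.4226, sin(115 deg) = 0.9063
  joint[1] = (0.0000, 0.0000) + 7.2 * (-0.4226, 0.9063) = (0.0000 + -3.0429, 0.0000 + 6.5254) = (-3.0429, 6.5254)
link 1: phi[1] = 115 + -115 = 0 deg
  cos(0 deg) = 1.0000, sin(0 deg) = 0.0000
  joint[2] = (-3.0429, 6.5254) + 10.1 * (1.0000, 0.0000) = (-3.0429 + 10.1000, 6.5254 + 0.0000) = (7.0571, 6.5254)
link 2: phi[2] = 115 + -115 + -60 = -60 deg
  cos(-60 deg) = 0.5000, sin(-60 deg) = -0.8660
  joint[3] = (7.0571, 6.5254) + 4.2 * (0.5000, -0.8660) = (7.0571 + 2.1000, 6.5254 + -3.6373) = (9.1571, 2.8881)
End effector: (9.1571, 2.8881)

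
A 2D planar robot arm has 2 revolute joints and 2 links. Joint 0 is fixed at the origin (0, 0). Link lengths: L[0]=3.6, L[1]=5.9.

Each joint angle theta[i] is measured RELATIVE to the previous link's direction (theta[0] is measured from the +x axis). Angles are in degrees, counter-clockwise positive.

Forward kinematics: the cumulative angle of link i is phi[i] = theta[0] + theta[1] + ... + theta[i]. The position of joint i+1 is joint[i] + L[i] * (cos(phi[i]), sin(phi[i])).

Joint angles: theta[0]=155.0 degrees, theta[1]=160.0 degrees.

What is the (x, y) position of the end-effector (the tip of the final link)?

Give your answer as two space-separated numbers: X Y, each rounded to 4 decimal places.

joint[0] = (0.0000, 0.0000)  (base)
link 0: phi[0] = 155 = 155 deg
  cos(155 deg) = -0.9063, sin(155 deg) = 0.4226
  joint[1] = (0.0000, 0.0000) + 3.6 * (-0.9063, 0.4226) = (0.0000 + -3.2627, 0.0000 + 1.5214) = (-3.2627, 1.5214)
link 1: phi[1] = 155 + 160 = 315 deg
  cos(315 deg) = 0.7071, sin(315 deg) = -0.7071
  joint[2] = (-3.2627, 1.5214) + 5.9 * (0.7071, -0.7071) = (-3.2627 + 4.1719, 1.5214 + -4.1719) = (0.9092, -2.6505)
End effector: (0.9092, -2.6505)

Answer: 0.9092 -2.6505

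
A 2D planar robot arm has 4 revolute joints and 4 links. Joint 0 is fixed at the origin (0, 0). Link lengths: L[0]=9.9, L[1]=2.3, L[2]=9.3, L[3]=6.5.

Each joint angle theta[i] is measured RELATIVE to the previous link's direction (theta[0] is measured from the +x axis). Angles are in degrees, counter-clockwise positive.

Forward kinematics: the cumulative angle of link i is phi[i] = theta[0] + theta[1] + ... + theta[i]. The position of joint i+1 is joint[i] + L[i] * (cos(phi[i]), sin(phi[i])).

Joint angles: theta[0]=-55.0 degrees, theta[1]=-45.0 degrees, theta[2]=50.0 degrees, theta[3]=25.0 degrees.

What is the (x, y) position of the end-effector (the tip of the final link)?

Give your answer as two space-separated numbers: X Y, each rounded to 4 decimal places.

joint[0] = (0.0000, 0.0000)  (base)
link 0: phi[0] = -55 = -55 deg
  cos(-55 deg) = 0.5736, sin(-55 deg) = -0.8192
  joint[1] = (0.0000, 0.0000) + 9.9 * (0.5736, -0.8192) = (0.0000 + 5.6784, 0.0000 + -8.1096) = (5.6784, -8.1096)
link 1: phi[1] = -55 + -45 = -100 deg
  cos(-100 deg) = -0.1736, sin(-100 deg) = -0.9848
  joint[2] = (5.6784, -8.1096) + 2.3 * (-0.1736, -0.9848) = (5.6784 + -0.3994, -8.1096 + -2.2651) = (5.2790, -10.3747)
link 2: phi[2] = -55 + -45 + 50 = -50 deg
  cos(-50 deg) = 0.6428, sin(-50 deg) = -0.7660
  joint[3] = (5.2790, -10.3747) + 9.3 * (0.6428, -0.7660) = (5.2790 + 5.9779, -10.3747 + -7.1242) = (11.2569, -17.4989)
link 3: phi[3] = -55 + -45 + 50 + 25 = -25 deg
  cos(-25 deg) = 0.9063, sin(-25 deg) = -0.4226
  joint[4] = (11.2569, -17.4989) + 6.5 * (0.9063, -0.4226) = (11.2569 + 5.8910, -17.4989 + -2.7470) = (17.1479, -20.2459)
End effector: (17.1479, -20.2459)

Answer: 17.1479 -20.2459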